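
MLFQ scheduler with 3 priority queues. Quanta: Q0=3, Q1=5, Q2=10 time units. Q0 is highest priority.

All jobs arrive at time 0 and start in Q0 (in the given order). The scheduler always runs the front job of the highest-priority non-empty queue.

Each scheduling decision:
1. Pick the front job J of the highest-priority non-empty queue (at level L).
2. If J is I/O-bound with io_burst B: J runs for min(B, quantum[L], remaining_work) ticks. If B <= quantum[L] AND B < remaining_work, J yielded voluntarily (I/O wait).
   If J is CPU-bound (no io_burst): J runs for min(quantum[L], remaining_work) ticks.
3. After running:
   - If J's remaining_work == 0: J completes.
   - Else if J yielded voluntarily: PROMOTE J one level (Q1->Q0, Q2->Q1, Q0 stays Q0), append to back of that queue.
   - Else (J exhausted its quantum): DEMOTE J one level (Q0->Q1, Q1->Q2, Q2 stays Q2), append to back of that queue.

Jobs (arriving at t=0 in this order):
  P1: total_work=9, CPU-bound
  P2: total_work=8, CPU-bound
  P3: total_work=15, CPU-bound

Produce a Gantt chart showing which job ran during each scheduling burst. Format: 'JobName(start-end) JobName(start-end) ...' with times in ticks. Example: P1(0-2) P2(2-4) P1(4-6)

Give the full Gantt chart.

t=0-3: P1@Q0 runs 3, rem=6, quantum used, demote→Q1. Q0=[P2,P3] Q1=[P1] Q2=[]
t=3-6: P2@Q0 runs 3, rem=5, quantum used, demote→Q1. Q0=[P3] Q1=[P1,P2] Q2=[]
t=6-9: P3@Q0 runs 3, rem=12, quantum used, demote→Q1. Q0=[] Q1=[P1,P2,P3] Q2=[]
t=9-14: P1@Q1 runs 5, rem=1, quantum used, demote→Q2. Q0=[] Q1=[P2,P3] Q2=[P1]
t=14-19: P2@Q1 runs 5, rem=0, completes. Q0=[] Q1=[P3] Q2=[P1]
t=19-24: P3@Q1 runs 5, rem=7, quantum used, demote→Q2. Q0=[] Q1=[] Q2=[P1,P3]
t=24-25: P1@Q2 runs 1, rem=0, completes. Q0=[] Q1=[] Q2=[P3]
t=25-32: P3@Q2 runs 7, rem=0, completes. Q0=[] Q1=[] Q2=[]

Answer: P1(0-3) P2(3-6) P3(6-9) P1(9-14) P2(14-19) P3(19-24) P1(24-25) P3(25-32)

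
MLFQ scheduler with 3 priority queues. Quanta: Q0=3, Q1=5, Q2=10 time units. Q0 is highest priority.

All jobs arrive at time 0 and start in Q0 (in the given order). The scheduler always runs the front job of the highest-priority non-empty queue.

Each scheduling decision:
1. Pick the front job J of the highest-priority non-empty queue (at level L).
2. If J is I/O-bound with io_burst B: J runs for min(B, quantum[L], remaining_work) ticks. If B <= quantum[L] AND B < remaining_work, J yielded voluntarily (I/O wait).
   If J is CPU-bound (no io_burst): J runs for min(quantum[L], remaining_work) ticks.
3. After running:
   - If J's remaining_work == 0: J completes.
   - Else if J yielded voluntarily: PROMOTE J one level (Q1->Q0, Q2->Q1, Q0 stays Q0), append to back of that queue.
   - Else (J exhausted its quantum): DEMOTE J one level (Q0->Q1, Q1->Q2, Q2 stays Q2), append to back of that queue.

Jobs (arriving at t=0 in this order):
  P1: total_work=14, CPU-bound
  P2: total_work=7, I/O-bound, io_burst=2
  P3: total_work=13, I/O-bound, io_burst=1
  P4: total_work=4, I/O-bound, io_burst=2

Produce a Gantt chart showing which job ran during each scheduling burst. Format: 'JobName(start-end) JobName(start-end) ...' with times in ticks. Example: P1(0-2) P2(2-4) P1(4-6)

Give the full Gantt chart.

Answer: P1(0-3) P2(3-5) P3(5-6) P4(6-8) P2(8-10) P3(10-11) P4(11-13) P2(13-15) P3(15-16) P2(16-17) P3(17-18) P3(18-19) P3(19-20) P3(20-21) P3(21-22) P3(22-23) P3(23-24) P3(24-25) P3(25-26) P3(26-27) P1(27-32) P1(32-38)

Derivation:
t=0-3: P1@Q0 runs 3, rem=11, quantum used, demote→Q1. Q0=[P2,P3,P4] Q1=[P1] Q2=[]
t=3-5: P2@Q0 runs 2, rem=5, I/O yield, promote→Q0. Q0=[P3,P4,P2] Q1=[P1] Q2=[]
t=5-6: P3@Q0 runs 1, rem=12, I/O yield, promote→Q0. Q0=[P4,P2,P3] Q1=[P1] Q2=[]
t=6-8: P4@Q0 runs 2, rem=2, I/O yield, promote→Q0. Q0=[P2,P3,P4] Q1=[P1] Q2=[]
t=8-10: P2@Q0 runs 2, rem=3, I/O yield, promote→Q0. Q0=[P3,P4,P2] Q1=[P1] Q2=[]
t=10-11: P3@Q0 runs 1, rem=11, I/O yield, promote→Q0. Q0=[P4,P2,P3] Q1=[P1] Q2=[]
t=11-13: P4@Q0 runs 2, rem=0, completes. Q0=[P2,P3] Q1=[P1] Q2=[]
t=13-15: P2@Q0 runs 2, rem=1, I/O yield, promote→Q0. Q0=[P3,P2] Q1=[P1] Q2=[]
t=15-16: P3@Q0 runs 1, rem=10, I/O yield, promote→Q0. Q0=[P2,P3] Q1=[P1] Q2=[]
t=16-17: P2@Q0 runs 1, rem=0, completes. Q0=[P3] Q1=[P1] Q2=[]
t=17-18: P3@Q0 runs 1, rem=9, I/O yield, promote→Q0. Q0=[P3] Q1=[P1] Q2=[]
t=18-19: P3@Q0 runs 1, rem=8, I/O yield, promote→Q0. Q0=[P3] Q1=[P1] Q2=[]
t=19-20: P3@Q0 runs 1, rem=7, I/O yield, promote→Q0. Q0=[P3] Q1=[P1] Q2=[]
t=20-21: P3@Q0 runs 1, rem=6, I/O yield, promote→Q0. Q0=[P3] Q1=[P1] Q2=[]
t=21-22: P3@Q0 runs 1, rem=5, I/O yield, promote→Q0. Q0=[P3] Q1=[P1] Q2=[]
t=22-23: P3@Q0 runs 1, rem=4, I/O yield, promote→Q0. Q0=[P3] Q1=[P1] Q2=[]
t=23-24: P3@Q0 runs 1, rem=3, I/O yield, promote→Q0. Q0=[P3] Q1=[P1] Q2=[]
t=24-25: P3@Q0 runs 1, rem=2, I/O yield, promote→Q0. Q0=[P3] Q1=[P1] Q2=[]
t=25-26: P3@Q0 runs 1, rem=1, I/O yield, promote→Q0. Q0=[P3] Q1=[P1] Q2=[]
t=26-27: P3@Q0 runs 1, rem=0, completes. Q0=[] Q1=[P1] Q2=[]
t=27-32: P1@Q1 runs 5, rem=6, quantum used, demote→Q2. Q0=[] Q1=[] Q2=[P1]
t=32-38: P1@Q2 runs 6, rem=0, completes. Q0=[] Q1=[] Q2=[]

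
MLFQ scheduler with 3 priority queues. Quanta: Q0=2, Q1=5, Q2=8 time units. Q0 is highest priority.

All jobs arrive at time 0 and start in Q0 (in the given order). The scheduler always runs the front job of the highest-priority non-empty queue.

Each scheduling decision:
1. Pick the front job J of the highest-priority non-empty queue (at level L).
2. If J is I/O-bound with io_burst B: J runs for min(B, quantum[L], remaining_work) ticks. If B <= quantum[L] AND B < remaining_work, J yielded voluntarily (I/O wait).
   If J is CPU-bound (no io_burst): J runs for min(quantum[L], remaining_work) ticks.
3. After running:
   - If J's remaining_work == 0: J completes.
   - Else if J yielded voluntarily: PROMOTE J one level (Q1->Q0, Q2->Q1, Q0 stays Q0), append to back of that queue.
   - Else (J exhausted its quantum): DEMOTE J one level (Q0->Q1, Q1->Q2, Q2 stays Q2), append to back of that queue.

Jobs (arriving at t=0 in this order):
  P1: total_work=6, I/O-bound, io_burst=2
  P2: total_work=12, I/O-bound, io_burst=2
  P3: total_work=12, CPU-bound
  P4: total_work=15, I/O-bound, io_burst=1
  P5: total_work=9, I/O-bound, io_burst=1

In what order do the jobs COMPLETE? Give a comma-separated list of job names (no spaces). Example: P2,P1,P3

Answer: P1,P2,P5,P4,P3

Derivation:
t=0-2: P1@Q0 runs 2, rem=4, I/O yield, promote→Q0. Q0=[P2,P3,P4,P5,P1] Q1=[] Q2=[]
t=2-4: P2@Q0 runs 2, rem=10, I/O yield, promote→Q0. Q0=[P3,P4,P5,P1,P2] Q1=[] Q2=[]
t=4-6: P3@Q0 runs 2, rem=10, quantum used, demote→Q1. Q0=[P4,P5,P1,P2] Q1=[P3] Q2=[]
t=6-7: P4@Q0 runs 1, rem=14, I/O yield, promote→Q0. Q0=[P5,P1,P2,P4] Q1=[P3] Q2=[]
t=7-8: P5@Q0 runs 1, rem=8, I/O yield, promote→Q0. Q0=[P1,P2,P4,P5] Q1=[P3] Q2=[]
t=8-10: P1@Q0 runs 2, rem=2, I/O yield, promote→Q0. Q0=[P2,P4,P5,P1] Q1=[P3] Q2=[]
t=10-12: P2@Q0 runs 2, rem=8, I/O yield, promote→Q0. Q0=[P4,P5,P1,P2] Q1=[P3] Q2=[]
t=12-13: P4@Q0 runs 1, rem=13, I/O yield, promote→Q0. Q0=[P5,P1,P2,P4] Q1=[P3] Q2=[]
t=13-14: P5@Q0 runs 1, rem=7, I/O yield, promote→Q0. Q0=[P1,P2,P4,P5] Q1=[P3] Q2=[]
t=14-16: P1@Q0 runs 2, rem=0, completes. Q0=[P2,P4,P5] Q1=[P3] Q2=[]
t=16-18: P2@Q0 runs 2, rem=6, I/O yield, promote→Q0. Q0=[P4,P5,P2] Q1=[P3] Q2=[]
t=18-19: P4@Q0 runs 1, rem=12, I/O yield, promote→Q0. Q0=[P5,P2,P4] Q1=[P3] Q2=[]
t=19-20: P5@Q0 runs 1, rem=6, I/O yield, promote→Q0. Q0=[P2,P4,P5] Q1=[P3] Q2=[]
t=20-22: P2@Q0 runs 2, rem=4, I/O yield, promote→Q0. Q0=[P4,P5,P2] Q1=[P3] Q2=[]
t=22-23: P4@Q0 runs 1, rem=11, I/O yield, promote→Q0. Q0=[P5,P2,P4] Q1=[P3] Q2=[]
t=23-24: P5@Q0 runs 1, rem=5, I/O yield, promote→Q0. Q0=[P2,P4,P5] Q1=[P3] Q2=[]
t=24-26: P2@Q0 runs 2, rem=2, I/O yield, promote→Q0. Q0=[P4,P5,P2] Q1=[P3] Q2=[]
t=26-27: P4@Q0 runs 1, rem=10, I/O yield, promote→Q0. Q0=[P5,P2,P4] Q1=[P3] Q2=[]
t=27-28: P5@Q0 runs 1, rem=4, I/O yield, promote→Q0. Q0=[P2,P4,P5] Q1=[P3] Q2=[]
t=28-30: P2@Q0 runs 2, rem=0, completes. Q0=[P4,P5] Q1=[P3] Q2=[]
t=30-31: P4@Q0 runs 1, rem=9, I/O yield, promote→Q0. Q0=[P5,P4] Q1=[P3] Q2=[]
t=31-32: P5@Q0 runs 1, rem=3, I/O yield, promote→Q0. Q0=[P4,P5] Q1=[P3] Q2=[]
t=32-33: P4@Q0 runs 1, rem=8, I/O yield, promote→Q0. Q0=[P5,P4] Q1=[P3] Q2=[]
t=33-34: P5@Q0 runs 1, rem=2, I/O yield, promote→Q0. Q0=[P4,P5] Q1=[P3] Q2=[]
t=34-35: P4@Q0 runs 1, rem=7, I/O yield, promote→Q0. Q0=[P5,P4] Q1=[P3] Q2=[]
t=35-36: P5@Q0 runs 1, rem=1, I/O yield, promote→Q0. Q0=[P4,P5] Q1=[P3] Q2=[]
t=36-37: P4@Q0 runs 1, rem=6, I/O yield, promote→Q0. Q0=[P5,P4] Q1=[P3] Q2=[]
t=37-38: P5@Q0 runs 1, rem=0, completes. Q0=[P4] Q1=[P3] Q2=[]
t=38-39: P4@Q0 runs 1, rem=5, I/O yield, promote→Q0. Q0=[P4] Q1=[P3] Q2=[]
t=39-40: P4@Q0 runs 1, rem=4, I/O yield, promote→Q0. Q0=[P4] Q1=[P3] Q2=[]
t=40-41: P4@Q0 runs 1, rem=3, I/O yield, promote→Q0. Q0=[P4] Q1=[P3] Q2=[]
t=41-42: P4@Q0 runs 1, rem=2, I/O yield, promote→Q0. Q0=[P4] Q1=[P3] Q2=[]
t=42-43: P4@Q0 runs 1, rem=1, I/O yield, promote→Q0. Q0=[P4] Q1=[P3] Q2=[]
t=43-44: P4@Q0 runs 1, rem=0, completes. Q0=[] Q1=[P3] Q2=[]
t=44-49: P3@Q1 runs 5, rem=5, quantum used, demote→Q2. Q0=[] Q1=[] Q2=[P3]
t=49-54: P3@Q2 runs 5, rem=0, completes. Q0=[] Q1=[] Q2=[]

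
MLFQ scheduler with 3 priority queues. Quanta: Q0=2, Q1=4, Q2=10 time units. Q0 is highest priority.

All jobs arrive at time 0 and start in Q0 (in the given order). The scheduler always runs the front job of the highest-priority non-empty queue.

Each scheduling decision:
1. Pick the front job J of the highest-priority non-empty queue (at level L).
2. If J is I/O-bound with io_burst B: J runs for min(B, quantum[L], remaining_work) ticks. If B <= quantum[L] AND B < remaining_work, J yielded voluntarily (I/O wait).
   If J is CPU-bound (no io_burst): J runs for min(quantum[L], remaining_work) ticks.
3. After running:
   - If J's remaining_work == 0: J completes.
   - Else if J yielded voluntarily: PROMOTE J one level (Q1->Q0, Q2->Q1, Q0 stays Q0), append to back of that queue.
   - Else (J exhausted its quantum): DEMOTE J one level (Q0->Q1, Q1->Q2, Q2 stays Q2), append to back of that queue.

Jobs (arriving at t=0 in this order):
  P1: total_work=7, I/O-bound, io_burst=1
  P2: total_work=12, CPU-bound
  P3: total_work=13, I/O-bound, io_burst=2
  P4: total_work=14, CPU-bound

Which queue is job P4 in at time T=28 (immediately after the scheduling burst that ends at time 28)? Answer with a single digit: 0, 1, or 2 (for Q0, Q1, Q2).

Answer: 1

Derivation:
t=0-1: P1@Q0 runs 1, rem=6, I/O yield, promote→Q0. Q0=[P2,P3,P4,P1] Q1=[] Q2=[]
t=1-3: P2@Q0 runs 2, rem=10, quantum used, demote→Q1. Q0=[P3,P4,P1] Q1=[P2] Q2=[]
t=3-5: P3@Q0 runs 2, rem=11, I/O yield, promote→Q0. Q0=[P4,P1,P3] Q1=[P2] Q2=[]
t=5-7: P4@Q0 runs 2, rem=12, quantum used, demote→Q1. Q0=[P1,P3] Q1=[P2,P4] Q2=[]
t=7-8: P1@Q0 runs 1, rem=5, I/O yield, promote→Q0. Q0=[P3,P1] Q1=[P2,P4] Q2=[]
t=8-10: P3@Q0 runs 2, rem=9, I/O yield, promote→Q0. Q0=[P1,P3] Q1=[P2,P4] Q2=[]
t=10-11: P1@Q0 runs 1, rem=4, I/O yield, promote→Q0. Q0=[P3,P1] Q1=[P2,P4] Q2=[]
t=11-13: P3@Q0 runs 2, rem=7, I/O yield, promote→Q0. Q0=[P1,P3] Q1=[P2,P4] Q2=[]
t=13-14: P1@Q0 runs 1, rem=3, I/O yield, promote→Q0. Q0=[P3,P1] Q1=[P2,P4] Q2=[]
t=14-16: P3@Q0 runs 2, rem=5, I/O yield, promote→Q0. Q0=[P1,P3] Q1=[P2,P4] Q2=[]
t=16-17: P1@Q0 runs 1, rem=2, I/O yield, promote→Q0. Q0=[P3,P1] Q1=[P2,P4] Q2=[]
t=17-19: P3@Q0 runs 2, rem=3, I/O yield, promote→Q0. Q0=[P1,P3] Q1=[P2,P4] Q2=[]
t=19-20: P1@Q0 runs 1, rem=1, I/O yield, promote→Q0. Q0=[P3,P1] Q1=[P2,P4] Q2=[]
t=20-22: P3@Q0 runs 2, rem=1, I/O yield, promote→Q0. Q0=[P1,P3] Q1=[P2,P4] Q2=[]
t=22-23: P1@Q0 runs 1, rem=0, completes. Q0=[P3] Q1=[P2,P4] Q2=[]
t=23-24: P3@Q0 runs 1, rem=0, completes. Q0=[] Q1=[P2,P4] Q2=[]
t=24-28: P2@Q1 runs 4, rem=6, quantum used, demote→Q2. Q0=[] Q1=[P4] Q2=[P2]
t=28-32: P4@Q1 runs 4, rem=8, quantum used, demote→Q2. Q0=[] Q1=[] Q2=[P2,P4]
t=32-38: P2@Q2 runs 6, rem=0, completes. Q0=[] Q1=[] Q2=[P4]
t=38-46: P4@Q2 runs 8, rem=0, completes. Q0=[] Q1=[] Q2=[]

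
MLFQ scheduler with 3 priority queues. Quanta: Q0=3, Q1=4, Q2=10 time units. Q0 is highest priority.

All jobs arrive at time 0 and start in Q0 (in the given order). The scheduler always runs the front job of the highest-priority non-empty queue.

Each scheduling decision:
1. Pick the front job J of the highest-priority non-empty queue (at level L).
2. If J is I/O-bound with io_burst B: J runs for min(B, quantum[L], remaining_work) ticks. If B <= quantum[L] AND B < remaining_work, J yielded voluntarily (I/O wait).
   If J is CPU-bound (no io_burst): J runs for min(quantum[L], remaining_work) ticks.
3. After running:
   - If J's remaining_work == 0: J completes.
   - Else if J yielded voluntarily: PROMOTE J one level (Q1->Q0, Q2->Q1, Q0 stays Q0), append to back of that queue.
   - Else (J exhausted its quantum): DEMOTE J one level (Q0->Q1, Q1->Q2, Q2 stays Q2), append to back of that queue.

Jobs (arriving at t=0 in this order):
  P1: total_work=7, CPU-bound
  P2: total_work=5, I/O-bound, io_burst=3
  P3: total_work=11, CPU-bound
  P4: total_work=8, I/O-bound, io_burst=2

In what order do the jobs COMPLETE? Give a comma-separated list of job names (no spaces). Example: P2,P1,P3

t=0-3: P1@Q0 runs 3, rem=4, quantum used, demote→Q1. Q0=[P2,P3,P4] Q1=[P1] Q2=[]
t=3-6: P2@Q0 runs 3, rem=2, I/O yield, promote→Q0. Q0=[P3,P4,P2] Q1=[P1] Q2=[]
t=6-9: P3@Q0 runs 3, rem=8, quantum used, demote→Q1. Q0=[P4,P2] Q1=[P1,P3] Q2=[]
t=9-11: P4@Q0 runs 2, rem=6, I/O yield, promote→Q0. Q0=[P2,P4] Q1=[P1,P3] Q2=[]
t=11-13: P2@Q0 runs 2, rem=0, completes. Q0=[P4] Q1=[P1,P3] Q2=[]
t=13-15: P4@Q0 runs 2, rem=4, I/O yield, promote→Q0. Q0=[P4] Q1=[P1,P3] Q2=[]
t=15-17: P4@Q0 runs 2, rem=2, I/O yield, promote→Q0. Q0=[P4] Q1=[P1,P3] Q2=[]
t=17-19: P4@Q0 runs 2, rem=0, completes. Q0=[] Q1=[P1,P3] Q2=[]
t=19-23: P1@Q1 runs 4, rem=0, completes. Q0=[] Q1=[P3] Q2=[]
t=23-27: P3@Q1 runs 4, rem=4, quantum used, demote→Q2. Q0=[] Q1=[] Q2=[P3]
t=27-31: P3@Q2 runs 4, rem=0, completes. Q0=[] Q1=[] Q2=[]

Answer: P2,P4,P1,P3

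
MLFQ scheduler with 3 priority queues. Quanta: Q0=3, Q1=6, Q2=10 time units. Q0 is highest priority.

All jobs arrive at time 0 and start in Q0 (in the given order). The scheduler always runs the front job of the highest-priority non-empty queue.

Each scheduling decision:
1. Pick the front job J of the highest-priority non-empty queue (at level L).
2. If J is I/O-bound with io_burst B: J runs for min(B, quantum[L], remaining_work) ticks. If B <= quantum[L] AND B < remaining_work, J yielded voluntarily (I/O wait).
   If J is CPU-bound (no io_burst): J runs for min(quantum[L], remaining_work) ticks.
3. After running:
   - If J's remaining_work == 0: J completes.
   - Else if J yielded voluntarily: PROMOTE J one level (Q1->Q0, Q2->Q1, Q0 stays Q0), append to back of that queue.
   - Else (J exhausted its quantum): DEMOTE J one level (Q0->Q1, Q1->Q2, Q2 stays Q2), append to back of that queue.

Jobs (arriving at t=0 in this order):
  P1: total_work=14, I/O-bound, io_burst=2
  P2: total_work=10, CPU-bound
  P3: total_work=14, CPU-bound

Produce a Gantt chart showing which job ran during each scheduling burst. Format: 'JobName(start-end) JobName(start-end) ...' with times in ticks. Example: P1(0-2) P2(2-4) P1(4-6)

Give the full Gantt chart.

t=0-2: P1@Q0 runs 2, rem=12, I/O yield, promote→Q0. Q0=[P2,P3,P1] Q1=[] Q2=[]
t=2-5: P2@Q0 runs 3, rem=7, quantum used, demote→Q1. Q0=[P3,P1] Q1=[P2] Q2=[]
t=5-8: P3@Q0 runs 3, rem=11, quantum used, demote→Q1. Q0=[P1] Q1=[P2,P3] Q2=[]
t=8-10: P1@Q0 runs 2, rem=10, I/O yield, promote→Q0. Q0=[P1] Q1=[P2,P3] Q2=[]
t=10-12: P1@Q0 runs 2, rem=8, I/O yield, promote→Q0. Q0=[P1] Q1=[P2,P3] Q2=[]
t=12-14: P1@Q0 runs 2, rem=6, I/O yield, promote→Q0. Q0=[P1] Q1=[P2,P3] Q2=[]
t=14-16: P1@Q0 runs 2, rem=4, I/O yield, promote→Q0. Q0=[P1] Q1=[P2,P3] Q2=[]
t=16-18: P1@Q0 runs 2, rem=2, I/O yield, promote→Q0. Q0=[P1] Q1=[P2,P3] Q2=[]
t=18-20: P1@Q0 runs 2, rem=0, completes. Q0=[] Q1=[P2,P3] Q2=[]
t=20-26: P2@Q1 runs 6, rem=1, quantum used, demote→Q2. Q0=[] Q1=[P3] Q2=[P2]
t=26-32: P3@Q1 runs 6, rem=5, quantum used, demote→Q2. Q0=[] Q1=[] Q2=[P2,P3]
t=32-33: P2@Q2 runs 1, rem=0, completes. Q0=[] Q1=[] Q2=[P3]
t=33-38: P3@Q2 runs 5, rem=0, completes. Q0=[] Q1=[] Q2=[]

Answer: P1(0-2) P2(2-5) P3(5-8) P1(8-10) P1(10-12) P1(12-14) P1(14-16) P1(16-18) P1(18-20) P2(20-26) P3(26-32) P2(32-33) P3(33-38)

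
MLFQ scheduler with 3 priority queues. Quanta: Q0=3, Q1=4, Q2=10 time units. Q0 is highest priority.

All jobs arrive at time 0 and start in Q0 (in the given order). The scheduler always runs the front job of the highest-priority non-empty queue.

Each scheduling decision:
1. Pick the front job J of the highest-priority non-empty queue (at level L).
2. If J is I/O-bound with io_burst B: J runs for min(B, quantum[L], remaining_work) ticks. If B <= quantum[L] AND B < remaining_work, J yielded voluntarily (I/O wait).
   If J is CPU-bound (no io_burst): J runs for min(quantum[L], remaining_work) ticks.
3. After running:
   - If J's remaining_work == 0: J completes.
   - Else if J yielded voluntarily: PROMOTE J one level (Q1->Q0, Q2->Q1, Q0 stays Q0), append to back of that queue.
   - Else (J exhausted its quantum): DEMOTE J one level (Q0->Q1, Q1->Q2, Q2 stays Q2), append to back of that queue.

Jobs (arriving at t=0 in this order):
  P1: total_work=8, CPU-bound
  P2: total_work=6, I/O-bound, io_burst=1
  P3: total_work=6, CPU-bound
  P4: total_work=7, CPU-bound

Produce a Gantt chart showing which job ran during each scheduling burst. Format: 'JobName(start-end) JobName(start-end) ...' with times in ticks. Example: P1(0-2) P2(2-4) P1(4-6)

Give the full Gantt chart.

t=0-3: P1@Q0 runs 3, rem=5, quantum used, demote→Q1. Q0=[P2,P3,P4] Q1=[P1] Q2=[]
t=3-4: P2@Q0 runs 1, rem=5, I/O yield, promote→Q0. Q0=[P3,P4,P2] Q1=[P1] Q2=[]
t=4-7: P3@Q0 runs 3, rem=3, quantum used, demote→Q1. Q0=[P4,P2] Q1=[P1,P3] Q2=[]
t=7-10: P4@Q0 runs 3, rem=4, quantum used, demote→Q1. Q0=[P2] Q1=[P1,P3,P4] Q2=[]
t=10-11: P2@Q0 runs 1, rem=4, I/O yield, promote→Q0. Q0=[P2] Q1=[P1,P3,P4] Q2=[]
t=11-12: P2@Q0 runs 1, rem=3, I/O yield, promote→Q0. Q0=[P2] Q1=[P1,P3,P4] Q2=[]
t=12-13: P2@Q0 runs 1, rem=2, I/O yield, promote→Q0. Q0=[P2] Q1=[P1,P3,P4] Q2=[]
t=13-14: P2@Q0 runs 1, rem=1, I/O yield, promote→Q0. Q0=[P2] Q1=[P1,P3,P4] Q2=[]
t=14-15: P2@Q0 runs 1, rem=0, completes. Q0=[] Q1=[P1,P3,P4] Q2=[]
t=15-19: P1@Q1 runs 4, rem=1, quantum used, demote→Q2. Q0=[] Q1=[P3,P4] Q2=[P1]
t=19-22: P3@Q1 runs 3, rem=0, completes. Q0=[] Q1=[P4] Q2=[P1]
t=22-26: P4@Q1 runs 4, rem=0, completes. Q0=[] Q1=[] Q2=[P1]
t=26-27: P1@Q2 runs 1, rem=0, completes. Q0=[] Q1=[] Q2=[]

Answer: P1(0-3) P2(3-4) P3(4-7) P4(7-10) P2(10-11) P2(11-12) P2(12-13) P2(13-14) P2(14-15) P1(15-19) P3(19-22) P4(22-26) P1(26-27)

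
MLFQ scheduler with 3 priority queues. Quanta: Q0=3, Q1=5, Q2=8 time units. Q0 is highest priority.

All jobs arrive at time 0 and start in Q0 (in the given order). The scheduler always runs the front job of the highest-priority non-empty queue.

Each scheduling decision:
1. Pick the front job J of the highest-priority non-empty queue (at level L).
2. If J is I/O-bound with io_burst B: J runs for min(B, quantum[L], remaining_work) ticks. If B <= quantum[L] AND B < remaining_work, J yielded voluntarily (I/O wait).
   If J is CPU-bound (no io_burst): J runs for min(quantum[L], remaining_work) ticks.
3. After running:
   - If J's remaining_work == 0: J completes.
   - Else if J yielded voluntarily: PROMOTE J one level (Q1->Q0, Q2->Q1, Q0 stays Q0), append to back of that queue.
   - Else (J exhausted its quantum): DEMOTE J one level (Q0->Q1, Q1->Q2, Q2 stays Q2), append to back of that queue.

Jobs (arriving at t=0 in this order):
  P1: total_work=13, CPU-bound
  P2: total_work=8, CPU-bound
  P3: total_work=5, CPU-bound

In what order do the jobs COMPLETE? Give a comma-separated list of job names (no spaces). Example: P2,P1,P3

Answer: P2,P3,P1

Derivation:
t=0-3: P1@Q0 runs 3, rem=10, quantum used, demote→Q1. Q0=[P2,P3] Q1=[P1] Q2=[]
t=3-6: P2@Q0 runs 3, rem=5, quantum used, demote→Q1. Q0=[P3] Q1=[P1,P2] Q2=[]
t=6-9: P3@Q0 runs 3, rem=2, quantum used, demote→Q1. Q0=[] Q1=[P1,P2,P3] Q2=[]
t=9-14: P1@Q1 runs 5, rem=5, quantum used, demote→Q2. Q0=[] Q1=[P2,P3] Q2=[P1]
t=14-19: P2@Q1 runs 5, rem=0, completes. Q0=[] Q1=[P3] Q2=[P1]
t=19-21: P3@Q1 runs 2, rem=0, completes. Q0=[] Q1=[] Q2=[P1]
t=21-26: P1@Q2 runs 5, rem=0, completes. Q0=[] Q1=[] Q2=[]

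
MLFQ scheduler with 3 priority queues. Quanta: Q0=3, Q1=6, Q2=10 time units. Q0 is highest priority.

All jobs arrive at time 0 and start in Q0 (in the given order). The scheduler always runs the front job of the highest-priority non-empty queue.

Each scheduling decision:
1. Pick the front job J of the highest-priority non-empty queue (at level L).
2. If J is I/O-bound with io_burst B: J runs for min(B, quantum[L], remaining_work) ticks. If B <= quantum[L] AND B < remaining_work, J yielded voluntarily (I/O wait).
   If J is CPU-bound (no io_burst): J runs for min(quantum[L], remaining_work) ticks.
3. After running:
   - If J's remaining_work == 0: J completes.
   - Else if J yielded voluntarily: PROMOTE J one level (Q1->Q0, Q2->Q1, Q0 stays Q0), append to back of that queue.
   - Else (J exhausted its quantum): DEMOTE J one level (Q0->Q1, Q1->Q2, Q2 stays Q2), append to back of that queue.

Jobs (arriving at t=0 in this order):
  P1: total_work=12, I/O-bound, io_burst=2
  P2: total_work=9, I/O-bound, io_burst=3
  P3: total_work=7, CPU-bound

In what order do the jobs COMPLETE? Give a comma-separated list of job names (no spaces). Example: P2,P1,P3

t=0-2: P1@Q0 runs 2, rem=10, I/O yield, promote→Q0. Q0=[P2,P3,P1] Q1=[] Q2=[]
t=2-5: P2@Q0 runs 3, rem=6, I/O yield, promote→Q0. Q0=[P3,P1,P2] Q1=[] Q2=[]
t=5-8: P3@Q0 runs 3, rem=4, quantum used, demote→Q1. Q0=[P1,P2] Q1=[P3] Q2=[]
t=8-10: P1@Q0 runs 2, rem=8, I/O yield, promote→Q0. Q0=[P2,P1] Q1=[P3] Q2=[]
t=10-13: P2@Q0 runs 3, rem=3, I/O yield, promote→Q0. Q0=[P1,P2] Q1=[P3] Q2=[]
t=13-15: P1@Q0 runs 2, rem=6, I/O yield, promote→Q0. Q0=[P2,P1] Q1=[P3] Q2=[]
t=15-18: P2@Q0 runs 3, rem=0, completes. Q0=[P1] Q1=[P3] Q2=[]
t=18-20: P1@Q0 runs 2, rem=4, I/O yield, promote→Q0. Q0=[P1] Q1=[P3] Q2=[]
t=20-22: P1@Q0 runs 2, rem=2, I/O yield, promote→Q0. Q0=[P1] Q1=[P3] Q2=[]
t=22-24: P1@Q0 runs 2, rem=0, completes. Q0=[] Q1=[P3] Q2=[]
t=24-28: P3@Q1 runs 4, rem=0, completes. Q0=[] Q1=[] Q2=[]

Answer: P2,P1,P3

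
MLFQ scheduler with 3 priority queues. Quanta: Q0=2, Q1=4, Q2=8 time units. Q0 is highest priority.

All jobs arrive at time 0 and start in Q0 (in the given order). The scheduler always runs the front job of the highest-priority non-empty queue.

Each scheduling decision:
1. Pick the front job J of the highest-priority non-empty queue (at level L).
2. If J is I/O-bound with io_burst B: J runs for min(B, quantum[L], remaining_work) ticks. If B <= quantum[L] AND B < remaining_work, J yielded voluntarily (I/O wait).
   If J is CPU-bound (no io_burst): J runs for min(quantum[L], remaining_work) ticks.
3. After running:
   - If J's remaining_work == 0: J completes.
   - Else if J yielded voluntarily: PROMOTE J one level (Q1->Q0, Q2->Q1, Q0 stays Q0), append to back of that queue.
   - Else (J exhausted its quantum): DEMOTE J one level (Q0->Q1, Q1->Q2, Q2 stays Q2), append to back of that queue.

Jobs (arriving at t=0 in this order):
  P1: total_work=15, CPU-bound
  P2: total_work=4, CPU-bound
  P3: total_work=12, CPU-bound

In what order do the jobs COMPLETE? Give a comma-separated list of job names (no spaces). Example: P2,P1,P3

t=0-2: P1@Q0 runs 2, rem=13, quantum used, demote→Q1. Q0=[P2,P3] Q1=[P1] Q2=[]
t=2-4: P2@Q0 runs 2, rem=2, quantum used, demote→Q1. Q0=[P3] Q1=[P1,P2] Q2=[]
t=4-6: P3@Q0 runs 2, rem=10, quantum used, demote→Q1. Q0=[] Q1=[P1,P2,P3] Q2=[]
t=6-10: P1@Q1 runs 4, rem=9, quantum used, demote→Q2. Q0=[] Q1=[P2,P3] Q2=[P1]
t=10-12: P2@Q1 runs 2, rem=0, completes. Q0=[] Q1=[P3] Q2=[P1]
t=12-16: P3@Q1 runs 4, rem=6, quantum used, demote→Q2. Q0=[] Q1=[] Q2=[P1,P3]
t=16-24: P1@Q2 runs 8, rem=1, quantum used, demote→Q2. Q0=[] Q1=[] Q2=[P3,P1]
t=24-30: P3@Q2 runs 6, rem=0, completes. Q0=[] Q1=[] Q2=[P1]
t=30-31: P1@Q2 runs 1, rem=0, completes. Q0=[] Q1=[] Q2=[]

Answer: P2,P3,P1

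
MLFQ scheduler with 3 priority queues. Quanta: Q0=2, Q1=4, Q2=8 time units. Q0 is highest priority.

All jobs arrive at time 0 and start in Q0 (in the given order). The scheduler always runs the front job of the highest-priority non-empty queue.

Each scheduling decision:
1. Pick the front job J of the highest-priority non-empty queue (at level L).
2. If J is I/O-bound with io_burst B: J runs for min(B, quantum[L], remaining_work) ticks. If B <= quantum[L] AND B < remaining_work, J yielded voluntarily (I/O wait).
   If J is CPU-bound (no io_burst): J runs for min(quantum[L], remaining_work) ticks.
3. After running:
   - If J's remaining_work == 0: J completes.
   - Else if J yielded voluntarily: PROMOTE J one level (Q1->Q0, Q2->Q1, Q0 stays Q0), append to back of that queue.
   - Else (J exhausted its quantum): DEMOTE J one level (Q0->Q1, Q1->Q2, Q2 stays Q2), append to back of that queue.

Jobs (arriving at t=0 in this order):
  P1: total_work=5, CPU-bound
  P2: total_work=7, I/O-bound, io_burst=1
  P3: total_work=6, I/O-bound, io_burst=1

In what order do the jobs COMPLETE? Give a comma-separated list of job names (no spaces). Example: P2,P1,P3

t=0-2: P1@Q0 runs 2, rem=3, quantum used, demote→Q1. Q0=[P2,P3] Q1=[P1] Q2=[]
t=2-3: P2@Q0 runs 1, rem=6, I/O yield, promote→Q0. Q0=[P3,P2] Q1=[P1] Q2=[]
t=3-4: P3@Q0 runs 1, rem=5, I/O yield, promote→Q0. Q0=[P2,P3] Q1=[P1] Q2=[]
t=4-5: P2@Q0 runs 1, rem=5, I/O yield, promote→Q0. Q0=[P3,P2] Q1=[P1] Q2=[]
t=5-6: P3@Q0 runs 1, rem=4, I/O yield, promote→Q0. Q0=[P2,P3] Q1=[P1] Q2=[]
t=6-7: P2@Q0 runs 1, rem=4, I/O yield, promote→Q0. Q0=[P3,P2] Q1=[P1] Q2=[]
t=7-8: P3@Q0 runs 1, rem=3, I/O yield, promote→Q0. Q0=[P2,P3] Q1=[P1] Q2=[]
t=8-9: P2@Q0 runs 1, rem=3, I/O yield, promote→Q0. Q0=[P3,P2] Q1=[P1] Q2=[]
t=9-10: P3@Q0 runs 1, rem=2, I/O yield, promote→Q0. Q0=[P2,P3] Q1=[P1] Q2=[]
t=10-11: P2@Q0 runs 1, rem=2, I/O yield, promote→Q0. Q0=[P3,P2] Q1=[P1] Q2=[]
t=11-12: P3@Q0 runs 1, rem=1, I/O yield, promote→Q0. Q0=[P2,P3] Q1=[P1] Q2=[]
t=12-13: P2@Q0 runs 1, rem=1, I/O yield, promote→Q0. Q0=[P3,P2] Q1=[P1] Q2=[]
t=13-14: P3@Q0 runs 1, rem=0, completes. Q0=[P2] Q1=[P1] Q2=[]
t=14-15: P2@Q0 runs 1, rem=0, completes. Q0=[] Q1=[P1] Q2=[]
t=15-18: P1@Q1 runs 3, rem=0, completes. Q0=[] Q1=[] Q2=[]

Answer: P3,P2,P1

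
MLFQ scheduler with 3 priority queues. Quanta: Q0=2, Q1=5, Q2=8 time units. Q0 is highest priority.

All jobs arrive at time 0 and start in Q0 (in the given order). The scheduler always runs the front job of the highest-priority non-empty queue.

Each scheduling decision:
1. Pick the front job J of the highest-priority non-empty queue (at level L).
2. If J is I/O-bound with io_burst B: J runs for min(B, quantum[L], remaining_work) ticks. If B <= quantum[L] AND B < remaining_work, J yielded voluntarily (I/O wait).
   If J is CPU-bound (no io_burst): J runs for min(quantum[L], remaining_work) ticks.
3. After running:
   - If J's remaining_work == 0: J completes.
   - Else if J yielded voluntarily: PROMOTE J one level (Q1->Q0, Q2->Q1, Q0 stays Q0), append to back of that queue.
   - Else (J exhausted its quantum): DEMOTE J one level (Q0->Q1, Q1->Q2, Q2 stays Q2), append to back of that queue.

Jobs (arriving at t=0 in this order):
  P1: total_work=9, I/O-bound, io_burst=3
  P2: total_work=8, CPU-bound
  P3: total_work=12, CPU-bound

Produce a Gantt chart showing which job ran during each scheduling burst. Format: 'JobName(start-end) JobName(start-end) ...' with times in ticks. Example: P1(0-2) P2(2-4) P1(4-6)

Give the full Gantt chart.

Answer: P1(0-2) P2(2-4) P3(4-6) P1(6-9) P1(9-11) P2(11-16) P3(16-21) P1(21-23) P2(23-24) P3(24-29)

Derivation:
t=0-2: P1@Q0 runs 2, rem=7, quantum used, demote→Q1. Q0=[P2,P3] Q1=[P1] Q2=[]
t=2-4: P2@Q0 runs 2, rem=6, quantum used, demote→Q1. Q0=[P3] Q1=[P1,P2] Q2=[]
t=4-6: P3@Q0 runs 2, rem=10, quantum used, demote→Q1. Q0=[] Q1=[P1,P2,P3] Q2=[]
t=6-9: P1@Q1 runs 3, rem=4, I/O yield, promote→Q0. Q0=[P1] Q1=[P2,P3] Q2=[]
t=9-11: P1@Q0 runs 2, rem=2, quantum used, demote→Q1. Q0=[] Q1=[P2,P3,P1] Q2=[]
t=11-16: P2@Q1 runs 5, rem=1, quantum used, demote→Q2. Q0=[] Q1=[P3,P1] Q2=[P2]
t=16-21: P3@Q1 runs 5, rem=5, quantum used, demote→Q2. Q0=[] Q1=[P1] Q2=[P2,P3]
t=21-23: P1@Q1 runs 2, rem=0, completes. Q0=[] Q1=[] Q2=[P2,P3]
t=23-24: P2@Q2 runs 1, rem=0, completes. Q0=[] Q1=[] Q2=[P3]
t=24-29: P3@Q2 runs 5, rem=0, completes. Q0=[] Q1=[] Q2=[]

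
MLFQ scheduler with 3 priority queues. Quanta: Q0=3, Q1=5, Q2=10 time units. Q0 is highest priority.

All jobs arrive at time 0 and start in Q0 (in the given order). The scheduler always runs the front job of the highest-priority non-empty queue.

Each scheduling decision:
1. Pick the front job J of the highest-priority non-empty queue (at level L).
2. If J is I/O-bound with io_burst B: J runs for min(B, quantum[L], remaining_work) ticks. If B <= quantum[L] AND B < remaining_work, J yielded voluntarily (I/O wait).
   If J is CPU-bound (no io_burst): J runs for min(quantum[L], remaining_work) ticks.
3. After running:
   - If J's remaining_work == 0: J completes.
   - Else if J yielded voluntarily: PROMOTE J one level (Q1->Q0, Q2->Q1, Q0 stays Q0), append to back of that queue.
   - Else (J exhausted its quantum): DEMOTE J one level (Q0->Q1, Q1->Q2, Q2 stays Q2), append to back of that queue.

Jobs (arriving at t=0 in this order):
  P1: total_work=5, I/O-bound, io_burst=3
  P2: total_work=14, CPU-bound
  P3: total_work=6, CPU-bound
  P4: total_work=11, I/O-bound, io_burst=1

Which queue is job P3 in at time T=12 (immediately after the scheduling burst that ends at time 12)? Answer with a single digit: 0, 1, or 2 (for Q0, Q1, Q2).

Answer: 1

Derivation:
t=0-3: P1@Q0 runs 3, rem=2, I/O yield, promote→Q0. Q0=[P2,P3,P4,P1] Q1=[] Q2=[]
t=3-6: P2@Q0 runs 3, rem=11, quantum used, demote→Q1. Q0=[P3,P4,P1] Q1=[P2] Q2=[]
t=6-9: P3@Q0 runs 3, rem=3, quantum used, demote→Q1. Q0=[P4,P1] Q1=[P2,P3] Q2=[]
t=9-10: P4@Q0 runs 1, rem=10, I/O yield, promote→Q0. Q0=[P1,P4] Q1=[P2,P3] Q2=[]
t=10-12: P1@Q0 runs 2, rem=0, completes. Q0=[P4] Q1=[P2,P3] Q2=[]
t=12-13: P4@Q0 runs 1, rem=9, I/O yield, promote→Q0. Q0=[P4] Q1=[P2,P3] Q2=[]
t=13-14: P4@Q0 runs 1, rem=8, I/O yield, promote→Q0. Q0=[P4] Q1=[P2,P3] Q2=[]
t=14-15: P4@Q0 runs 1, rem=7, I/O yield, promote→Q0. Q0=[P4] Q1=[P2,P3] Q2=[]
t=15-16: P4@Q0 runs 1, rem=6, I/O yield, promote→Q0. Q0=[P4] Q1=[P2,P3] Q2=[]
t=16-17: P4@Q0 runs 1, rem=5, I/O yield, promote→Q0. Q0=[P4] Q1=[P2,P3] Q2=[]
t=17-18: P4@Q0 runs 1, rem=4, I/O yield, promote→Q0. Q0=[P4] Q1=[P2,P3] Q2=[]
t=18-19: P4@Q0 runs 1, rem=3, I/O yield, promote→Q0. Q0=[P4] Q1=[P2,P3] Q2=[]
t=19-20: P4@Q0 runs 1, rem=2, I/O yield, promote→Q0. Q0=[P4] Q1=[P2,P3] Q2=[]
t=20-21: P4@Q0 runs 1, rem=1, I/O yield, promote→Q0. Q0=[P4] Q1=[P2,P3] Q2=[]
t=21-22: P4@Q0 runs 1, rem=0, completes. Q0=[] Q1=[P2,P3] Q2=[]
t=22-27: P2@Q1 runs 5, rem=6, quantum used, demote→Q2. Q0=[] Q1=[P3] Q2=[P2]
t=27-30: P3@Q1 runs 3, rem=0, completes. Q0=[] Q1=[] Q2=[P2]
t=30-36: P2@Q2 runs 6, rem=0, completes. Q0=[] Q1=[] Q2=[]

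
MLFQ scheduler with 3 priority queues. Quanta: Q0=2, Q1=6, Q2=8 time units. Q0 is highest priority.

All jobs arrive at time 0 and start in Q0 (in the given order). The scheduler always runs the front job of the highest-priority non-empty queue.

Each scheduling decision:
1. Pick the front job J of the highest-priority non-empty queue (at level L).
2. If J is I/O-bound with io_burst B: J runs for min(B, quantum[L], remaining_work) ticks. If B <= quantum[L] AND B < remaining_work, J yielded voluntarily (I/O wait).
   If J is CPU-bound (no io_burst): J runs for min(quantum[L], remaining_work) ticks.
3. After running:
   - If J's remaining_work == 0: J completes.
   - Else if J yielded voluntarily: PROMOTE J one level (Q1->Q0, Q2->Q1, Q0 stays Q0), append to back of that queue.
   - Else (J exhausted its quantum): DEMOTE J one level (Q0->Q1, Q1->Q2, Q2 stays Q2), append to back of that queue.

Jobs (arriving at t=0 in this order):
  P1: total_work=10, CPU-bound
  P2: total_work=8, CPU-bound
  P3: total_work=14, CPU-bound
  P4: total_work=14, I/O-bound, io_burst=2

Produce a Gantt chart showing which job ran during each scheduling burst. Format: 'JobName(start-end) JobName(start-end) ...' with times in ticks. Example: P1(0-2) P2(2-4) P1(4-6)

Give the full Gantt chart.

t=0-2: P1@Q0 runs 2, rem=8, quantum used, demote→Q1. Q0=[P2,P3,P4] Q1=[P1] Q2=[]
t=2-4: P2@Q0 runs 2, rem=6, quantum used, demote→Q1. Q0=[P3,P4] Q1=[P1,P2] Q2=[]
t=4-6: P3@Q0 runs 2, rem=12, quantum used, demote→Q1. Q0=[P4] Q1=[P1,P2,P3] Q2=[]
t=6-8: P4@Q0 runs 2, rem=12, I/O yield, promote→Q0. Q0=[P4] Q1=[P1,P2,P3] Q2=[]
t=8-10: P4@Q0 runs 2, rem=10, I/O yield, promote→Q0. Q0=[P4] Q1=[P1,P2,P3] Q2=[]
t=10-12: P4@Q0 runs 2, rem=8, I/O yield, promote→Q0. Q0=[P4] Q1=[P1,P2,P3] Q2=[]
t=12-14: P4@Q0 runs 2, rem=6, I/O yield, promote→Q0. Q0=[P4] Q1=[P1,P2,P3] Q2=[]
t=14-16: P4@Q0 runs 2, rem=4, I/O yield, promote→Q0. Q0=[P4] Q1=[P1,P2,P3] Q2=[]
t=16-18: P4@Q0 runs 2, rem=2, I/O yield, promote→Q0. Q0=[P4] Q1=[P1,P2,P3] Q2=[]
t=18-20: P4@Q0 runs 2, rem=0, completes. Q0=[] Q1=[P1,P2,P3] Q2=[]
t=20-26: P1@Q1 runs 6, rem=2, quantum used, demote→Q2. Q0=[] Q1=[P2,P3] Q2=[P1]
t=26-32: P2@Q1 runs 6, rem=0, completes. Q0=[] Q1=[P3] Q2=[P1]
t=32-38: P3@Q1 runs 6, rem=6, quantum used, demote→Q2. Q0=[] Q1=[] Q2=[P1,P3]
t=38-40: P1@Q2 runs 2, rem=0, completes. Q0=[] Q1=[] Q2=[P3]
t=40-46: P3@Q2 runs 6, rem=0, completes. Q0=[] Q1=[] Q2=[]

Answer: P1(0-2) P2(2-4) P3(4-6) P4(6-8) P4(8-10) P4(10-12) P4(12-14) P4(14-16) P4(16-18) P4(18-20) P1(20-26) P2(26-32) P3(32-38) P1(38-40) P3(40-46)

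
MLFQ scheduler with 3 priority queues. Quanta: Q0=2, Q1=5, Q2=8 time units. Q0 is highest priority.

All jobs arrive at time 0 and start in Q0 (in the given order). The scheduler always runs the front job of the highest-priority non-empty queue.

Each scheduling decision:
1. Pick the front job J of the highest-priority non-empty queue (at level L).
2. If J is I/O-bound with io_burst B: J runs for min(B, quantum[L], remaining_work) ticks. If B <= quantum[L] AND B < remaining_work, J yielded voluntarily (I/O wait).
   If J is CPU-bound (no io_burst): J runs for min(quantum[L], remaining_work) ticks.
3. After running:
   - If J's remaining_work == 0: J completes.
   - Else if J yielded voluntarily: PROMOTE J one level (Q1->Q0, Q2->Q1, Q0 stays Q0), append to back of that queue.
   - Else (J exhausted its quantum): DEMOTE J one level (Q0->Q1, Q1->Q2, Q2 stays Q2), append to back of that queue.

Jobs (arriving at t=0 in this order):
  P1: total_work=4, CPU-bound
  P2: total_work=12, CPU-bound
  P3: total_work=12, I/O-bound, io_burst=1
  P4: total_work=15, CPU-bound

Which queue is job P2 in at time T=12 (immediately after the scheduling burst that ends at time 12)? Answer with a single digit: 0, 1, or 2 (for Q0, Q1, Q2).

t=0-2: P1@Q0 runs 2, rem=2, quantum used, demote→Q1. Q0=[P2,P3,P4] Q1=[P1] Q2=[]
t=2-4: P2@Q0 runs 2, rem=10, quantum used, demote→Q1. Q0=[P3,P4] Q1=[P1,P2] Q2=[]
t=4-5: P3@Q0 runs 1, rem=11, I/O yield, promote→Q0. Q0=[P4,P3] Q1=[P1,P2] Q2=[]
t=5-7: P4@Q0 runs 2, rem=13, quantum used, demote→Q1. Q0=[P3] Q1=[P1,P2,P4] Q2=[]
t=7-8: P3@Q0 runs 1, rem=10, I/O yield, promote→Q0. Q0=[P3] Q1=[P1,P2,P4] Q2=[]
t=8-9: P3@Q0 runs 1, rem=9, I/O yield, promote→Q0. Q0=[P3] Q1=[P1,P2,P4] Q2=[]
t=9-10: P3@Q0 runs 1, rem=8, I/O yield, promote→Q0. Q0=[P3] Q1=[P1,P2,P4] Q2=[]
t=10-11: P3@Q0 runs 1, rem=7, I/O yield, promote→Q0. Q0=[P3] Q1=[P1,P2,P4] Q2=[]
t=11-12: P3@Q0 runs 1, rem=6, I/O yield, promote→Q0. Q0=[P3] Q1=[P1,P2,P4] Q2=[]
t=12-13: P3@Q0 runs 1, rem=5, I/O yield, promote→Q0. Q0=[P3] Q1=[P1,P2,P4] Q2=[]
t=13-14: P3@Q0 runs 1, rem=4, I/O yield, promote→Q0. Q0=[P3] Q1=[P1,P2,P4] Q2=[]
t=14-15: P3@Q0 runs 1, rem=3, I/O yield, promote→Q0. Q0=[P3] Q1=[P1,P2,P4] Q2=[]
t=15-16: P3@Q0 runs 1, rem=2, I/O yield, promote→Q0. Q0=[P3] Q1=[P1,P2,P4] Q2=[]
t=16-17: P3@Q0 runs 1, rem=1, I/O yield, promote→Q0. Q0=[P3] Q1=[P1,P2,P4] Q2=[]
t=17-18: P3@Q0 runs 1, rem=0, completes. Q0=[] Q1=[P1,P2,P4] Q2=[]
t=18-20: P1@Q1 runs 2, rem=0, completes. Q0=[] Q1=[P2,P4] Q2=[]
t=20-25: P2@Q1 runs 5, rem=5, quantum used, demote→Q2. Q0=[] Q1=[P4] Q2=[P2]
t=25-30: P4@Q1 runs 5, rem=8, quantum used, demote→Q2. Q0=[] Q1=[] Q2=[P2,P4]
t=30-35: P2@Q2 runs 5, rem=0, completes. Q0=[] Q1=[] Q2=[P4]
t=35-43: P4@Q2 runs 8, rem=0, completes. Q0=[] Q1=[] Q2=[]

Answer: 1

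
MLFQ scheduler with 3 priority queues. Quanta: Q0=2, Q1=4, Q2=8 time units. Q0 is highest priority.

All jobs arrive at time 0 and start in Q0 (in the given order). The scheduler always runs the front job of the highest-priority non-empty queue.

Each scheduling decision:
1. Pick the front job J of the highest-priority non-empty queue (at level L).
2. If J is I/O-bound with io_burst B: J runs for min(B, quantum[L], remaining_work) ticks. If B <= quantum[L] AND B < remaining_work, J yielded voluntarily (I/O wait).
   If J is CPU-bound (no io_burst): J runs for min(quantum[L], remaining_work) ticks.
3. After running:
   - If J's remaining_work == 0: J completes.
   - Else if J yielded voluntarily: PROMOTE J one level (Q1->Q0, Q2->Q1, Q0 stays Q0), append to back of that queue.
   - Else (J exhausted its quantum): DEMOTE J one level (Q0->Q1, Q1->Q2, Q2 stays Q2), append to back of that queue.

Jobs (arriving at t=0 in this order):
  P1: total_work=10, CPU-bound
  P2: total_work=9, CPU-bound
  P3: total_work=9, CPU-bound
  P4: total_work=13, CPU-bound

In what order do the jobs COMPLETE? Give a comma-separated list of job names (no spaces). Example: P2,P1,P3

t=0-2: P1@Q0 runs 2, rem=8, quantum used, demote→Q1. Q0=[P2,P3,P4] Q1=[P1] Q2=[]
t=2-4: P2@Q0 runs 2, rem=7, quantum used, demote→Q1. Q0=[P3,P4] Q1=[P1,P2] Q2=[]
t=4-6: P3@Q0 runs 2, rem=7, quantum used, demote→Q1. Q0=[P4] Q1=[P1,P2,P3] Q2=[]
t=6-8: P4@Q0 runs 2, rem=11, quantum used, demote→Q1. Q0=[] Q1=[P1,P2,P3,P4] Q2=[]
t=8-12: P1@Q1 runs 4, rem=4, quantum used, demote→Q2. Q0=[] Q1=[P2,P3,P4] Q2=[P1]
t=12-16: P2@Q1 runs 4, rem=3, quantum used, demote→Q2. Q0=[] Q1=[P3,P4] Q2=[P1,P2]
t=16-20: P3@Q1 runs 4, rem=3, quantum used, demote→Q2. Q0=[] Q1=[P4] Q2=[P1,P2,P3]
t=20-24: P4@Q1 runs 4, rem=7, quantum used, demote→Q2. Q0=[] Q1=[] Q2=[P1,P2,P3,P4]
t=24-28: P1@Q2 runs 4, rem=0, completes. Q0=[] Q1=[] Q2=[P2,P3,P4]
t=28-31: P2@Q2 runs 3, rem=0, completes. Q0=[] Q1=[] Q2=[P3,P4]
t=31-34: P3@Q2 runs 3, rem=0, completes. Q0=[] Q1=[] Q2=[P4]
t=34-41: P4@Q2 runs 7, rem=0, completes. Q0=[] Q1=[] Q2=[]

Answer: P1,P2,P3,P4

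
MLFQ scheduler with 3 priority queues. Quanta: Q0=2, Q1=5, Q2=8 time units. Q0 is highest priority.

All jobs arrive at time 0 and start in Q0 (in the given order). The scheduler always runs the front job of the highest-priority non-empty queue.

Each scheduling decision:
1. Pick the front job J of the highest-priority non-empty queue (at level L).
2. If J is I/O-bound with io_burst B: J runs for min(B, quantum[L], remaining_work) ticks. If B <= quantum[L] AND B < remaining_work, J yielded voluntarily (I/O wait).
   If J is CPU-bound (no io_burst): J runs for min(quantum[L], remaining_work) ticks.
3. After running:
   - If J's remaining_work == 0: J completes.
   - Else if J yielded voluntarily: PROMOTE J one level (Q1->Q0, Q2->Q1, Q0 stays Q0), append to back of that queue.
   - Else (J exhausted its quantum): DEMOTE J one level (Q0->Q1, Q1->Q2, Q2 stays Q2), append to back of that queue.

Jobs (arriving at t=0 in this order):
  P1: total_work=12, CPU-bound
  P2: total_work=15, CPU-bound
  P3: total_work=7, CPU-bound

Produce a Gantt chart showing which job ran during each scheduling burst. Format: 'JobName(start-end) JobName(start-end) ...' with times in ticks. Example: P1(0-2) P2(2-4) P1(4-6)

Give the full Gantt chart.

Answer: P1(0-2) P2(2-4) P3(4-6) P1(6-11) P2(11-16) P3(16-21) P1(21-26) P2(26-34)

Derivation:
t=0-2: P1@Q0 runs 2, rem=10, quantum used, demote→Q1. Q0=[P2,P3] Q1=[P1] Q2=[]
t=2-4: P2@Q0 runs 2, rem=13, quantum used, demote→Q1. Q0=[P3] Q1=[P1,P2] Q2=[]
t=4-6: P3@Q0 runs 2, rem=5, quantum used, demote→Q1. Q0=[] Q1=[P1,P2,P3] Q2=[]
t=6-11: P1@Q1 runs 5, rem=5, quantum used, demote→Q2. Q0=[] Q1=[P2,P3] Q2=[P1]
t=11-16: P2@Q1 runs 5, rem=8, quantum used, demote→Q2. Q0=[] Q1=[P3] Q2=[P1,P2]
t=16-21: P3@Q1 runs 5, rem=0, completes. Q0=[] Q1=[] Q2=[P1,P2]
t=21-26: P1@Q2 runs 5, rem=0, completes. Q0=[] Q1=[] Q2=[P2]
t=26-34: P2@Q2 runs 8, rem=0, completes. Q0=[] Q1=[] Q2=[]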